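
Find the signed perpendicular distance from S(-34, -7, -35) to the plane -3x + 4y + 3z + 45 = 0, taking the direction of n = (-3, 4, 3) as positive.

7√34/17

n·S − (-45) = 14.
|n| = √34, so the signed distance is 7√34/17.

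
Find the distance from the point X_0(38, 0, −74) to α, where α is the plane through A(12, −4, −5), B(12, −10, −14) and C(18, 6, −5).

20/√38

AB = (0, −6, −9) and AC = (6, 10, 0), so a normal is n = AB × AC = (90, −54, 36).
n = (90, −54, 36); n·P − 1116 = -360; |n| = 18√38; distance = 360/(18√38) = 20/√38.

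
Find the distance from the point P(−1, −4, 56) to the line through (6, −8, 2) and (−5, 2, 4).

A direction vector is d = (−11, 10, 2).
AP = (−7, 4, 54); AP·d = 225, |AP|² = 2981, |d|² = 225.
distance² = |AP|² − (AP·d)²/|d|² = 2981 − 50625/225 = 2756, so the distance is 2√689.

2√689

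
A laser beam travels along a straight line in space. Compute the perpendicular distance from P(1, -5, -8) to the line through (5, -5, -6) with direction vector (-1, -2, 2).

2√5

Direction vector d = (-1, -2, 2).
AP = (-4, 0, -2), and AP × d = (-4, 10, 8).
|AP × d|² = 180 and |d|² = 9, so the distance is √(180/9) = √20 = 2√5.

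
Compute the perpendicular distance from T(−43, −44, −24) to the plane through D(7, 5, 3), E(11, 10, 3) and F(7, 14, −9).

DE = (4, 5, 0) and DF = (0, 9, −12), so a normal is n = DE × DF = (−60, 48, 36).
n = (−60, 48, 36); n·P − (-72) = -324; |n| = 60√2; distance = 324/(60√2) = 27/(5√2).

27√2/10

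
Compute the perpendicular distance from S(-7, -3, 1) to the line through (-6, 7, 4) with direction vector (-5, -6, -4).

√33

Direction vector d = (-5, -6, -4).
AP = (-1, -10, -3); AP·d = 77, |AP|² = 110, |d|² = 77.
distance² = |AP|² − (AP·d)²/|d|² = 110 − 5929/77 = 33, so the distance is √33.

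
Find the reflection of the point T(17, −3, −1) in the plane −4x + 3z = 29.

(-15, -3, 23)

n = (−4, 0, 3), |n|² = 25, n·T − 29 = -100, so t = -100/25 = -4.
Foot F = T − (-4)·n = (1, −3, 11); the reflection is 2F − T = (−15, −3, 23).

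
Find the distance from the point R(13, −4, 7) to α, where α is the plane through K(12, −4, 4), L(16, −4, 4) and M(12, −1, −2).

3√5/5

KL = (4, 0, 0) and KM = (0, 3, −6), so a normal is n = KL × KM = (0, 24, 12).
n = (0, 24, 12); n·P − (-48) = 36; |n| = 12√5; distance = 36/(12√5) = 3/√5.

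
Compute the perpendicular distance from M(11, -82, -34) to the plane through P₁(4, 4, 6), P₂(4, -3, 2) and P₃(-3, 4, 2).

P₁P₂ = (0, -7, -4) and P₁P₃ = (-7, 0, -4), so a normal is n = P₁P₂ × P₁P₃ = (28, 28, -49).
d = |28·11 + 28·(-82) + (-49)·(-34) − (-70)| / √(784 + 784 + 2401) = |-252| / 63 = 4.

4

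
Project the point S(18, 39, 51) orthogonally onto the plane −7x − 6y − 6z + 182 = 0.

The perpendicular from S has direction n = (−7, −6, −6): r = (18, 39, 51) + μ(−7, −6, −6).
Substitute into the plane: n·(S + μn) = -182 gives -666 + 121μ = -182, so μ = 4.
Foot = (18, 39, 51) + 4·(−7, −6, −6) = (−10, 15, 27).

(-10, 15, 27)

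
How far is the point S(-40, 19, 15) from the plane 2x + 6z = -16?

13/√10

d = |2·(-40) + 6·15 − (-16)| / √(4 + 0 + 36) = |26| / (2√10) = 13/√10.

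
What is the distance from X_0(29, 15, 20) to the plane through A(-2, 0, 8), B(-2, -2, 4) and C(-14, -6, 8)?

AB = (0, -2, -4) and AC = (-12, -6, 0), so a normal is n = AB × AC = (-24, 48, -24).
Then n·(29, 15, 20) - (-144) = -312.
|n| = √(576 + 2304 + 576) = 24√6, so the distance is |-312|/(24√6) = 13√6/6.

13/√6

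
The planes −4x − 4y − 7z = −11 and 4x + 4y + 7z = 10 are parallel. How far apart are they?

Divide the second equation by -1 to match normals: −4x − 4y − 7z = -10.
Both planes have normal n = (−4, −4, −7), |n| = 9. Any point on the first plane is at distance |(-10) − (-11)|/|n| = 1/9 from the second.

1/9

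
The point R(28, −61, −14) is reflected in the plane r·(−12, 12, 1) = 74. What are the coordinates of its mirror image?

(-68, 35, -6)

With n = (−12, 12, 1), the signed offset is (n·R − 74)/|n|² = -1156/289 = -4.
R' = R − 2t·n = (28, −61, −14) − (-8)·(−12, 12, 1) = (−68, 35, −6).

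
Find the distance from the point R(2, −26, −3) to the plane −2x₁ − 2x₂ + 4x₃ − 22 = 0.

7/√6

Normal vector n = (−2, −2, 4), and n·(2, −26, −3) − 22 = 14.
|n| = √(4 + 4 + 16) = 2√6, so the distance is |14|/(2√6) = 7√6/6.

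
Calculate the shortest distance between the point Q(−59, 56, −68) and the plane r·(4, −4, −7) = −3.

19/9

d = |4·(-59) + (-4)·56 + (-7)·(-68) − (-3)| / √(16 + 16 + 49) = |19| / 9 = 19/9.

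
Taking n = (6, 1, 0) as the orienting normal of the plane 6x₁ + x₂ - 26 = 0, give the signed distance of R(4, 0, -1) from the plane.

-2/√37

n·R − 26 = -2.
|n| = √37, so the signed distance is -2/√37.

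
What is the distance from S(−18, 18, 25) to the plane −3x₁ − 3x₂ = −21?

n = (−3, −3, 0); n·P − (-21) = 21; |n| = 3√2; distance = 21/(3√2) = 7√2/2.

7/√2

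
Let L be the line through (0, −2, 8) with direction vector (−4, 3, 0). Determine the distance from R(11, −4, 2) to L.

√61

Direction vector d = (−4, 3, 0).
AP = (11, −2, −6); AP·d = -50, |AP|² = 161, |d|² = 25.
distance² = |AP|² − (AP·d)²/|d|² = 161 − 2500/25 = 61, so the distance is √61.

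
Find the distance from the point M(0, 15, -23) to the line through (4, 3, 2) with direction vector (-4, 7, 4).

Direction vector d = (-4, 7, 4).
AP = (-4, 12, -25), and AP × d = (223, 116, 20).
|AP × d|² = 63585 and |d|² = 81, so the distance is √(63585/81) = √785.

√785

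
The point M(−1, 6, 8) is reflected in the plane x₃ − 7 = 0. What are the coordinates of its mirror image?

n = (0, 0, 1), |n|² = 1, n·M − 7 = 1, so t = 1/1 = 1.
Foot F = M − 1·n = (−1, 6, 7); the reflection is 2F − M = (−1, 6, 6).

(-1, 6, 6)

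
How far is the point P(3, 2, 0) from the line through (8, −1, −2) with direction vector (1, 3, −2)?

√38

Direction vector d = (1, 3, −2).
AP = (−5, 3, 2), and AP × d = (−12, −8, −18).
|AP × d|² = 532 and |d|² = 14, so the distance is √(532/14) = √38.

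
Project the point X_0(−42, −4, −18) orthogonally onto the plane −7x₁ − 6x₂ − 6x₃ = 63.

n = (−7, −6, −6), |n|² = 121, and n·X_0 − 63 = 363.
t = 363/121 = 3, so the foot is X_0 − t·n = (−42, −4, −18) − 3·(−7, −6, −6) = (−21, 14, 0).

(-21, 14, 0)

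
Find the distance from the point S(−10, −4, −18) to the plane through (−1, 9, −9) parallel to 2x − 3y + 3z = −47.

Parallel planes share the normal n = (2, −3, 3); since (−1, 9, −9) lies on the plane, its equation is 2x − 3y + 3z = -56.
n = (2, −3, 3); n·P − (-56) = -6; |n| = √22; distance = 6/√22.

6/√22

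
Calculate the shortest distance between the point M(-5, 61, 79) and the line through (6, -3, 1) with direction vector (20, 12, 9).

√7801

Direction vector d = (20, 12, 9).
AP = (-11, 64, 78), and AP × d = (-360, 1659, -1412).
|AP × d|² = 4875625 and |d|² = 625, so the distance is √(4875625/625) = √7801.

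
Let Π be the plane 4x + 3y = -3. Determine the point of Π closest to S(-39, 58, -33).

The perpendicular from S has direction n = (4, 3, 0): r = (-39, 58, -33) + λ(4, 3, 0).
Substitute into the plane: n·(S + λn) = -3 gives 18 + 25λ = -3, so λ = -21/25.
Foot = (-39, 58, -33) + (-21/25)·(4, 3, 0) = (-1059/25, 1387/25, -33).

(-1059/25, 1387/25, -33)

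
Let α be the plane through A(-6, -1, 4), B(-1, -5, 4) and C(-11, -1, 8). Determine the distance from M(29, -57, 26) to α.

30/√66

AB = (5, -4, 0) and AC = (-5, 0, 4), so a normal is n = AB × AC = (-16, -20, -20).
Then n·(29, -57, 26) - 36 = 120.
|n| = √(256 + 400 + 400) = 4√66, so the distance is |120|/(4√66) = 30/√66.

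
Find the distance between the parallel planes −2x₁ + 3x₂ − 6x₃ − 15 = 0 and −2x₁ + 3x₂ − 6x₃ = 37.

Both planes have normal n = (−2, 3, −6), |n| = 7. Any point on the first plane is at distance |37 − 15|/|n| = 22/7 from the second.

22/7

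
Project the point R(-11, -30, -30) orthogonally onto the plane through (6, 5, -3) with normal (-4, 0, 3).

n = (-4, 0, 3), |n|² = 25, and n·R − (-33) = -13.
t = -13/25, so the foot is R − t·n = (-11, -30, -30) − (-13/25)·(-4, 0, 3) = (-327/25, -30, -711/25).

(-327/25, -30, -711/25)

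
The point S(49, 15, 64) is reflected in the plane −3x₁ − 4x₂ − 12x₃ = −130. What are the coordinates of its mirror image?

n = (−3, −4, −12), |n|² = 169, n·S − (-130) = -845, so t = -845/169 = -5.
Foot F = S − (-5)·n = (34, −5, 4); the reflection is 2F − S = (19, −25, −56).

(19, -25, -56)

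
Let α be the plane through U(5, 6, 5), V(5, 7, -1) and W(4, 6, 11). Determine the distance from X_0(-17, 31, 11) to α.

24/√73

UV = (0, 1, -6) and UW = (-1, 0, 6), so a normal is n = UV × UW = (6, 6, 1).
Then n·(-17, 31, 11) - 71 = 24.
|n| = √(36 + 36 + 1) = √73, so the distance is |24|/√73 = 24/√73.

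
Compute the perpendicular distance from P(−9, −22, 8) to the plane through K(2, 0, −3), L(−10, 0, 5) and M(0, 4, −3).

11√14/14

KL = (−12, 0, 8) and KM = (−2, 4, 0), so a normal is n = KL × KM = (−32, −16, −48).
n = (−32, −16, −48); n·P − 80 = 176; |n| = 16√14; distance = 176/(16√14) = 11√14/14.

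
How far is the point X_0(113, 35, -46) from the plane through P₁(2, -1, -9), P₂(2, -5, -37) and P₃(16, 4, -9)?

23/15

P₁P₂ = (0, -4, -28) and P₁P₃ = (14, 5, 0), so a normal is n = P₁P₂ × P₁P₃ = (140, -392, 56).
Then n·(113, 35, -46) - 168 = -644.
|n| = √(19600 + 153664 + 3136) = 420, so the distance is |-644|/420 = 23/15.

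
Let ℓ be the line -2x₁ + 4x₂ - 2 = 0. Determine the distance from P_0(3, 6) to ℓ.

The normal to the line is n = (-2, 4) with |n| = 2√5.
|n·P_0 − 2| = |18 − 2| = 16, so the distance is 16/(2√5) = 8√5/5.

8√5/5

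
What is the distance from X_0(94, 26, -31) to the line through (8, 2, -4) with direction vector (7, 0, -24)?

3√689

Direction vector d = (7, 0, -24).
AP = (86, 24, -27); AP·d = 1250, |AP|² = 8701, |d|² = 625.
distance² = |AP|² − (AP·d)²/|d|² = 8701 − 1562500/625 = 6201, so the distance is 3√689.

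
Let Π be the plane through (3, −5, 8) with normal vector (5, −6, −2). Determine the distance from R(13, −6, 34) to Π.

The plane has equation n·(r − (3, −5, 8)) = 0, i.e. n·r = 29.
Then n·(13, −6, 34) − 29 = 4.
|n| = √(25 + 36 + 4) = √65, so the distance is |4|/√65 = 4√65/65.

4√65/65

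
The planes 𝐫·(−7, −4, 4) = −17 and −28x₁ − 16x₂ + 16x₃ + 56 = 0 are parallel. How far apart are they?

Divide the second equation by 4 to match normals: −7x₁ − 4x₂ + 4x₃ = -14.
With common normal n = (−7, −4, 4) (|n| = 9), the distance is |(-17) − (-14)|/|n| = 3/9 = 1/3.

1/3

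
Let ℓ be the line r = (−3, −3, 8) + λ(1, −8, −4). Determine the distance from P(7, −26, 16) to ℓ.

3√41

Direction vector d = (1, −8, −4).
AP = (10, −23, 8), and AP × d = (156, 48, −57).
|AP × d|² = 29889 and |d|² = 81, so the distance is √(29889/81) = √369 = 3√41.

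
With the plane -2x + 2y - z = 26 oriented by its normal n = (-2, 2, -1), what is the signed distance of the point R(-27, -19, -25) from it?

5

n·R − 26 = 15.
|n| = 3, so the signed distance is 15/3 = 5.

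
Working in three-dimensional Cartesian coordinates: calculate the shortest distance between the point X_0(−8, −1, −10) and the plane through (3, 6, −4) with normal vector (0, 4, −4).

The plane has equation n·(r − (3, 6, −4)) = 0, i.e. n·r = 40.
d = |4·(-1) + (-4)·(-10) − 40| / √(0 + 16 + 16) = |-4| / (4√2) = √2/2.

1/√2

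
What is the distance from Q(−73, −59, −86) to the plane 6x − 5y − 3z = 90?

25/√70

n = (6, −5, −3); n·P − 90 = 25; |n| = √70; distance = 25/√70.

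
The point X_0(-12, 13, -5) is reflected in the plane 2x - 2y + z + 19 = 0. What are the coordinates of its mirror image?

(4, -3, 3)

n = (2, -2, 1), |n|² = 9, n·X_0 − (-19) = -36, so t = -36/9 = -4.
Foot F = X_0 − (-4)·n = (-4, 5, -1); the reflection is 2F − X_0 = (4, -3, 3).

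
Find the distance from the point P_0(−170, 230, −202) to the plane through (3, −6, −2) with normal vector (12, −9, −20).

The plane has equation n·(r − (3, −6, −2)) = 0, i.e. n·r = 130.
n = (12, −9, −20); n·P − 130 = -200; |n| = 25; distance = 200/25 = 8.

8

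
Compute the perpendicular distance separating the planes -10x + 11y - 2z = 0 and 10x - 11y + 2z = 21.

Divide the second equation by -1 to match normals: -10x + 11y - 2z = -21.
With common normal n = (-10, 11, -2) (|n| = 15), the distance is |0 − (-21)|/|n| = 21/15 = 7/5.

7/5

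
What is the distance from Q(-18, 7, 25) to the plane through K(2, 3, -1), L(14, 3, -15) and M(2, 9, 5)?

8/11

KL = (12, 0, -14) and KM = (0, 6, 6), so a normal is n = KL × KM = (84, -72, 72).
n = (84, -72, 72); n·P − (-120) = -96; |n| = 132; distance = 96/132 = 8/11.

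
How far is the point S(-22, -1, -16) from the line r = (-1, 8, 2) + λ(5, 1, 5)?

Direction vector d = (5, 1, 5).
AP = (-21, -9, -18); AP·d = -204, |AP|² = 846, |d|² = 51.
distance² = |AP|² − (AP·d)²/|d|² = 846 − 41616/51 = 30, so the distance is √30.

√30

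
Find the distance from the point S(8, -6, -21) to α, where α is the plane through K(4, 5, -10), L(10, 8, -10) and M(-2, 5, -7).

KL = (6, 3, 0) and KM = (-6, 0, 3), so a normal is n = KL × KM = (9, -18, 18).
Then n·(8, -6, -21) - (-234) = 36.
|n| = √(81 + 324 + 324) = 27, so the distance is |36|/27 = 4/3.

4/3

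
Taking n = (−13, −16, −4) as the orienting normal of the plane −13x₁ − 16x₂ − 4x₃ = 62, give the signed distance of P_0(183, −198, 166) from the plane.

3

n·P_0 − 62 = 63.
|n| = 21, so the signed distance is 63/21 = 3.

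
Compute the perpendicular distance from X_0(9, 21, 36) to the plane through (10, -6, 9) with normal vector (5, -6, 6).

The plane has equation n·(r − (10, -6, 9)) = 0, i.e. n·r = 140.
n = (5, -6, 6); n·P − 140 = -5; |n| = √97; distance = 5/√97 = 5√97/97.

5√97/97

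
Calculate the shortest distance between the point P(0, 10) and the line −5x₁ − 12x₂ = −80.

d = |(-5)·0 + (-12)·10 − (-80)| / √(25 + 144) = |-40|/13 = 40/13.

40/13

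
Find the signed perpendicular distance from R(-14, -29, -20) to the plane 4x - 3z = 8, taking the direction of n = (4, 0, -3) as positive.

-4/5

n·R − 8 = -4.
|n| = 5, so the signed distance is -4/5.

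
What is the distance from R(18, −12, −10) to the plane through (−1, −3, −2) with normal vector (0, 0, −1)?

8

The plane has equation n·(r − (−1, −3, −2)) = 0, i.e. n·r = 2.
d = |(-1)·(-10) − 2| / √(0 + 0 + 1) = |8| / 1 = 8.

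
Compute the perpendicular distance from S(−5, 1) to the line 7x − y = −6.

3√2

d = |7·(-5) + (-1)·1 − (-6)| / √(49 + 1) = |-30|/(5√2) = 3√2.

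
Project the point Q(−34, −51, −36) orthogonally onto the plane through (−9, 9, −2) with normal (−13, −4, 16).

The perpendicular from Q has direction n = (−13, −4, 16): r = (−34, −51, −36) + t(−13, −4, 16).
Substitute into the plane: n·(Q + tn) = 49 gives 70 + 441t = 49, so t = -1/21.
Foot = (−34, −51, −36) + (-1/21)·(−13, −4, 16) = (−701/21, −1067/21, −772/21).

(-701/21, -1067/21, -772/21)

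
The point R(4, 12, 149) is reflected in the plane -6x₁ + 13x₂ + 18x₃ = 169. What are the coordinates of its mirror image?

n = (-6, 13, 18), |n|² = 529, n·R − 169 = 2645, so t = 2645/529 = 5.
Foot F = R − 5·n = (34, -53, 59); the reflection is 2F − R = (64, -118, -31).

(64, -118, -31)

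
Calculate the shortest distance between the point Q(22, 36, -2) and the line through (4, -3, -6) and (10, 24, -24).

2√193

A direction vector is d = (6, 27, -18).
AP = (18, 39, 4), and AP × d = (-810, 348, 252).
|AP × d|² = 840708 and |d|² = 1089, so the distance is √(840708/1089) = √772 = 2√193.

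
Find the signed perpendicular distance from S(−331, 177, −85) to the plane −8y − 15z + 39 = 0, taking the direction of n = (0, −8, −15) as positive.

n·S − (-39) = -102.
|n| = 17, so the signed distance is -102/17 = -6.

-6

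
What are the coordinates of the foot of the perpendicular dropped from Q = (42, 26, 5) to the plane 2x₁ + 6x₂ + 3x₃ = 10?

(32, -4, -10)

n = (2, 6, 3), |n|² = 49, and n·Q − 10 = 245.
t = 245/49 = 5, so the foot is Q − t·n = (42, 26, 5) − 5·(2, 6, 3) = (32, −4, −10).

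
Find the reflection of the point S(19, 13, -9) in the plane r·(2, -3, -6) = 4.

With n = (2, -3, -6), the signed offset is (n·S − 4)/|n|² = 49/49 = 1.
S' = S − 2t·n = (19, 13, -9) − 2·(2, -3, -6) = (15, 19, 3).

(15, 19, 3)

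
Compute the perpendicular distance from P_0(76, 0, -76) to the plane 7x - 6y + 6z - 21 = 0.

5

n = (7, -6, 6); n·P − 21 = 55; |n| = 11; distance = 55/11 = 5.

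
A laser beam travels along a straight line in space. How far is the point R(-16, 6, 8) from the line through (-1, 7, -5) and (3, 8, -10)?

A direction vector is d = (4, 1, -5).
AP = (-15, -1, 13); AP·d = -126, |AP|² = 395, |d|² = 42.
distance² = |AP|² − (AP·d)²/|d|² = 395 − 15876/42 = 17, so the distance is √17.

√17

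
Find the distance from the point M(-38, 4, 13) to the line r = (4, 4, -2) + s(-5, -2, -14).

3√221

Direction vector d = (-5, -2, -14).
AP = (-42, 0, 15), and AP × d = (30, -663, 84).
|AP × d|² = 447525 and |d|² = 225, so the distance is √(447525/225) = √1989 = 3√221.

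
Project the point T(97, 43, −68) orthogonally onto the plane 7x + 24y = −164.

n = (7, 24, 0), |n|² = 625, and n·T − (-164) = 1875.
t = 1875/625 = 3, so the foot is T − t·n = (97, 43, −68) − 3·(7, 24, 0) = (76, −29, −68).

(76, -29, -68)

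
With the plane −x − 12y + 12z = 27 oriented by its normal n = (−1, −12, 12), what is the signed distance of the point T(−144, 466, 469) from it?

n·T − 27 = 153.
|n| = 17, so the signed distance is 153/17 = 9.

9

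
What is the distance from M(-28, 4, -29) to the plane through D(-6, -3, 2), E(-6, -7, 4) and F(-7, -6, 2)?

DE = (0, -4, 2) and DF = (-1, -3, 0), so a normal is n = DE × DF = (6, -2, -4).
n = (6, -2, -4); n·P − (-38) = -22; |n| = 2√14; distance = 22/(2√14) = 11/√14.

11/√14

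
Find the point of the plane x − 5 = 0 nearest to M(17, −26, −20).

The perpendicular from M has direction n = (1, 0, 0): r = (17, −26, −20) + μ(1, 0, 0).
Substitute into the plane: n·(M + μn) = 5 gives 17 + 1μ = 5, so μ = -12.
Foot = (17, −26, −20) + (-12)·(1, 0, 0) = (5, −26, −20).

(5, -26, -20)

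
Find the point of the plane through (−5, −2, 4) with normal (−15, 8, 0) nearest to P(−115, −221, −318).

n = (−15, 8, 0), |n|² = 289, and n·P − 59 = -102.
t = -102/289 = -6/17, so the foot is P − t·n = (−115, −221, −318) − (-6/17)·(−15, 8, 0) = (−2045/17, −3709/17, −318).

(-2045/17, -3709/17, -318)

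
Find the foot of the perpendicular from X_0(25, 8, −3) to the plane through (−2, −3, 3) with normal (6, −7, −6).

(19, 15, 3)

The perpendicular from X_0 has direction n = (6, −7, −6): r = (25, 8, −3) + μ(6, −7, −6).
Substitute into the plane: n·(X_0 + μn) = -9 gives 112 + 121μ = -9, so μ = -1.
Foot = (25, 8, −3) + (-1)·(6, −7, −6) = (19, 15, 3).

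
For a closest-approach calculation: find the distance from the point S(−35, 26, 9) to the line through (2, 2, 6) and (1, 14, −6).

3√185

A direction vector is d = (−1, 12, −12).
AP = (−37, 24, 3), and AP × d = (−324, −447, −420).
|AP × d|² = 481185 and |d|² = 289, so the distance is √(481185/289) = √1665 = 3√185.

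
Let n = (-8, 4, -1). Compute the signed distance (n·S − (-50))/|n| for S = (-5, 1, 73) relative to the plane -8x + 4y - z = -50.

7/3

n·S − (-50) = 21.
|n| = 9, so the signed distance is 21/9 = 7/3.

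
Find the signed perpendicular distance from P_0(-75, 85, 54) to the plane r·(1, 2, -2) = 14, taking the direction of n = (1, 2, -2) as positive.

-9

n·P_0 − 14 = -27.
|n| = 3, so the signed distance is -27/3 = -9.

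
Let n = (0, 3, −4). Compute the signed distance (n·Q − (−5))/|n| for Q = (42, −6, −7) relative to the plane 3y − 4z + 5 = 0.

n·Q − (-5) = 15.
|n| = 5, so the signed distance is 15/5 = 3.

3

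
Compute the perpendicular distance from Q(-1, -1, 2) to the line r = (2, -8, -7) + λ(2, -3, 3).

Direction vector d = (2, -3, 3).
AP = (-3, 7, 9), and AP × d = (48, 27, -5).
|AP × d|² = 3058 and |d|² = 22, so the distance is √(3058/22) = √139.

√139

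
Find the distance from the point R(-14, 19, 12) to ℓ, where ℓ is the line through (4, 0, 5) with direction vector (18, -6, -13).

Direction vector d = (18, -6, -13).
AP = (-18, 19, 7), and AP × d = (-205, -108, -234).
|AP × d|² = 108445 and |d|² = 529, so the distance is √(108445/529) = √205.

√205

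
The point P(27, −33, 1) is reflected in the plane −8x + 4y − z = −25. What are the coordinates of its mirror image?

With n = (−8, 4, −1), the signed offset is (n·P − (-25))/|n|² = -324/81 = -4.
P' = P − 2t·n = (27, −33, 1) − (-8)·(−8, 4, −1) = (−37, −1, −7).

(-37, -1, -7)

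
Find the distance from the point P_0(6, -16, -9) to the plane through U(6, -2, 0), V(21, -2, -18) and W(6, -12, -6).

3√70/70

UV = (15, 0, -18) and UW = (0, -10, -6), so a normal is n = UV × UW = (-180, 90, -150).
n = (-180, 90, -150); n·P − (-1260) = 90; |n| = 30√70; distance = 90/(30√70) = 3/√70.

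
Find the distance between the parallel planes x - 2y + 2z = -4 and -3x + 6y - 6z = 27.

5/3

Divide the second equation by -3 to match normals: x - 2y + 2z = -9.
Both planes have normal n = (1, -2, 2), |n| = 3. Any point on the first plane is at distance |(-9) − (-4)|/|n| = 5/3 from the second.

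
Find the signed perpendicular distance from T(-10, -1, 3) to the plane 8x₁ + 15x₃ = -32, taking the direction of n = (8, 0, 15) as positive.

n·T − (-32) = -3.
|n| = 17, so the signed distance is -3/17.

-3/17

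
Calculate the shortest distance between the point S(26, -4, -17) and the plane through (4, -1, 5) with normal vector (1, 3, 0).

The plane has equation n·(r − (4, -1, 5)) = 0, i.e. n·r = 1.
n = (1, 3, 0); n·P − 1 = 13; |n| = √10; distance = 13/√10 = 13√10/10.

13/√10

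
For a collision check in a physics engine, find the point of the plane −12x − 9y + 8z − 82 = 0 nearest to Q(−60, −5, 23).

(-24, 22, -1)

The perpendicular from Q has direction n = (−12, −9, 8): r = (−60, −5, 23) + λ(−12, −9, 8).
Substitute into the plane: n·(Q + λn) = 82 gives 949 + 289λ = 82, so λ = -3.
Foot = (−60, −5, 23) + (-3)·(−12, −9, 8) = (−24, 22, −1).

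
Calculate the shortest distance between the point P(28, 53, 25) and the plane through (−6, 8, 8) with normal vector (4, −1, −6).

The plane has equation n·(r − (−6, 8, 8)) = 0, i.e. n·r = -80.
Then n·(28, 53, 25) − (−80) = −11.
|n| = √(16 + 1 + 36) = √53, so the distance is |-11|/√53 = 11/√53.

11√53/53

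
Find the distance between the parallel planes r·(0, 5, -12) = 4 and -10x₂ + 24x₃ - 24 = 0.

16/13

Divide the second equation by -2 to match normals: 5x₂ - 12x₃ = -12.
Both planes have normal n = (0, 5, -12), |n| = 13. Any point on the first plane is at distance |(-12) − 4|/|n| = 16/13 from the second.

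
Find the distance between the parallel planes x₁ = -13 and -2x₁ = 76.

Divide the second equation by -2 to match normals: x₁ = -38.
With common normal n = (1, 0, 0) (|n| = 1), the distance is |(-13) − (-38)|/|n| = 25/1 = 25.

25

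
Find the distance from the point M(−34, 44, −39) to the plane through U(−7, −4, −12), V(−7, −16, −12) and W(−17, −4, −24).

UV = (0, −12, 0) and UW = (−10, 0, −12), so a normal is n = UV × UW = (144, 0, −120).
n = (144, 0, −120); n·P − 432 = -648; |n| = 24√61; distance = 648/(24√61) = 27/√61.

27√61/61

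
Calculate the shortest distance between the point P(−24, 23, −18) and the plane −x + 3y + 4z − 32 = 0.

Normal vector n = (−1, 3, 4), and n·(−24, 23, −18) − 32 = −11.
|n| = √(1 + 9 + 16) = √26, so the distance is |-11|/√26 = 11/√26.

11/√26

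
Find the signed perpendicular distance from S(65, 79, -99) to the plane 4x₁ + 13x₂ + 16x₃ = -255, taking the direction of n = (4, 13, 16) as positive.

n·S − (-255) = -42.
|n| = 21, so the signed distance is -42/21 = -2.

-2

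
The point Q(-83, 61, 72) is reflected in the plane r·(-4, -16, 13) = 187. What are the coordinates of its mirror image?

(-1703/21, 1441/21, 1382/21)

n = (-4, -16, 13), |n|² = 441, n·Q − 187 = 105, so t = 105/441 = 5/21.
Foot F = Q − (5/21)·n = (-1723/21, 1361/21, 1447/21); the reflection is 2F − Q = (-1703/21, 1441/21, 1382/21).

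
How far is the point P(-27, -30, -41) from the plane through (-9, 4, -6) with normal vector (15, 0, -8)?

10/17

The plane has equation n·(r − (-9, 4, -6)) = 0, i.e. n·r = -87.
d = |15·(-27) + (-8)·(-41) − (-87)| / √(225 + 0 + 64) = |10| / 17 = 10/17.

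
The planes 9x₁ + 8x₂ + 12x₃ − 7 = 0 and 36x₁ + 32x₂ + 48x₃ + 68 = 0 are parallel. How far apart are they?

24/17

Divide the second equation by 4 to match normals: 9x₁ + 8x₂ + 12x₃ = -17.
With common normal n = (9, 8, 12) (|n| = 17), the distance is |7 − (-17)|/|n| = 24/17.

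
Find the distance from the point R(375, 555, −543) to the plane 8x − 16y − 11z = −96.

Normal vector n = (8, −16, −11), and n·(375, 555, −543) − (−96) = 189.
|n| = √(64 + 256 + 121) = 21, so the distance is |189|/21 = 9.

9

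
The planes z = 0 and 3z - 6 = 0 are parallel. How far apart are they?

2

Divide the second equation by 3 to match normals: z = 2.
Both planes have normal n = (0, 0, 1), |n| = 1. Any point on the first plane is at distance |2 − 0|/|n| = 2/1 = 2 from the second.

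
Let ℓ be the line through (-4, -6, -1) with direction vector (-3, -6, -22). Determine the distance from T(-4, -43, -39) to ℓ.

Direction vector d = (-3, -6, -22).
AP = (0, -37, -38); AP·d = 1058, |AP|² = 2813, |d|² = 529.
distance² = |AP|² − (AP·d)²/|d|² = 2813 − 1119364/529 = 697, so the distance is √697.

√697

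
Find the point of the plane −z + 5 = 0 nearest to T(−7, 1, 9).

n = (0, 0, −1), |n|² = 1, and n·T − (-5) = -4.
t = -4/1 = -4, so the foot is T − t·n = (−7, 1, 9) − (-4)·(0, 0, −1) = (−7, 1, 5).

(-7, 1, 5)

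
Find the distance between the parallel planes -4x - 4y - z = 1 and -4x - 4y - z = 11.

10√33/33

With common normal n = (-4, -4, -1) (|n| = √33), the distance is |1 − 11|/|n| = 10/√33 = 10√33/33.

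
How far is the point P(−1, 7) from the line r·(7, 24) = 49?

The normal to the line is n = (7, 24) with |n| = 25.
|n·P − 49| = |161 − 49| = 112, so the distance is 112/25.

112/25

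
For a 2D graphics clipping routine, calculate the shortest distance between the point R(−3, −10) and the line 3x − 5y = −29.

35√34/17

d = |3·(-3) + (-5)·(-10) − (-29)| / √(9 + 25) = |70|/√34 = 35√34/17.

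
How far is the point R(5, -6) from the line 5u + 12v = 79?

The normal to the line is n = (5, 12) with |n| = 13.
|n·R − 79| = |-47 − 79| = 126, so the distance is 126/13.

126/13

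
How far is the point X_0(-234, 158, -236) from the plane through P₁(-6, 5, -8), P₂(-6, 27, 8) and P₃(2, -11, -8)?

4

P₁P₂ = (0, 22, 16) and P₁P₃ = (8, -16, 0), so a normal is n = P₁P₂ × P₁P₃ = (256, 128, -176).
Then n·(-234, 158, -236) - 512 = 1344.
|n| = √(65536 + 16384 + 30976) = 336, so the distance is |1344|/336 = 4.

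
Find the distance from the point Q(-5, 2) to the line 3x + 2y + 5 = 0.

d = |3·(-5) + 2·2 − (-5)| / √(9 + 4) = |-6|/√13 = 6/√13.

6/√13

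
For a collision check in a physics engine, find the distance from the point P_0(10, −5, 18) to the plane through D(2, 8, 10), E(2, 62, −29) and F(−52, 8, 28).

1

DE = (0, 54, −39) and DF = (−54, 0, 18), so a normal is n = DE × DF = (972, 2106, 2916).
Then n·(10, −5, 18) − 47952 = 3726.
|n| = √(944784 + 4435236 + 8503056) = 3726, so the distance is |3726|/3726 = 1.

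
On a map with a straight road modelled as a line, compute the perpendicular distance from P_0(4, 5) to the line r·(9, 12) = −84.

12

The normal to the line is n = (9, 12) with |n| = 15.
|n·P_0 − (-84)| = |96 − (-84)| = 180, so the distance is 180/15 = 12.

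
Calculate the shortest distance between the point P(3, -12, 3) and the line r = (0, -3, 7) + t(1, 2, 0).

Direction vector d = (1, 2, 0).
AP = (3, -9, -4), and AP × d = (8, -4, 15).
|AP × d|² = 305 and |d|² = 5, so the distance is √(305/5) = √61.

√61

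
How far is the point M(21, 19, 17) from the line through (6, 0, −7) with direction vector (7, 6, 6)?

√73

Direction vector d = (7, 6, 6).
AP = (15, 19, 24), and AP × d = (−30, 78, −43).
|AP × d|² = 8833 and |d|² = 121, so the distance is √(8833/121) = √73.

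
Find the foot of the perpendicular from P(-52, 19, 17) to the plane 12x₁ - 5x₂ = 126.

(8, -6, 17)

The perpendicular from P has direction n = (12, -5, 0): r = (-52, 19, 17) + μ(12, -5, 0).
Substitute into the plane: n·(P + μn) = 126 gives -719 + 169μ = 126, so μ = 5.
Foot = (-52, 19, 17) + 5·(12, -5, 0) = (8, -6, 17).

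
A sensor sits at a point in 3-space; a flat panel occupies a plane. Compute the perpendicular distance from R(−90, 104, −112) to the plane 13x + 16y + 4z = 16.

10/7

Normal vector n = (13, 16, 4), and n·(−90, 104, −112) − 16 = 30.
|n| = √(169 + 256 + 16) = 21, so the distance is |30|/21 = 10/7.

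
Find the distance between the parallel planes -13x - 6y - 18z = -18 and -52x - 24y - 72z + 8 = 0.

Divide the second equation by 4 to match normals: -13x - 6y - 18z = -2.
Both planes have normal n = (-13, -6, -18), |n| = 23. Any point on the first plane is at distance |(-2) − (-18)|/|n| = 16/23 from the second.

16/23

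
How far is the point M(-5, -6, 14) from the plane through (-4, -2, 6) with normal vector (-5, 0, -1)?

3/√26

The plane has equation n·(r − (-4, -2, 6)) = 0, i.e. n·r = 14.
n = (-5, 0, -1); n·P − 14 = -3; |n| = √26; distance = 3/√26 = 3√26/26.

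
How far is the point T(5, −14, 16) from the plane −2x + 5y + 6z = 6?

10/√65

n = (−2, 5, 6); n·P − 6 = 10; |n| = √65; distance = 10/√65.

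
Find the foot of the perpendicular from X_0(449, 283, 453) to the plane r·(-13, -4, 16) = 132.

The perpendicular from X_0 has direction n = (-13, -4, 16): r = (449, 283, 453) + μ(-13, -4, 16).
Substitute into the plane: n·(X_0 + μn) = 132 gives 279 + 441μ = 132, so μ = -1/3.
Foot = (449, 283, 453) + (-1/3)·(-13, -4, 16) = (1360/3, 853/3, 1343/3).

(1360/3, 853/3, 1343/3)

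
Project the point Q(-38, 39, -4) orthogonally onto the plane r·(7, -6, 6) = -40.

(-10, 15, 20)

n = (7, -6, 6), |n|² = 121, and n·Q − (-40) = -484.
t = -484/121 = -4, so the foot is Q − t·n = (-38, 39, -4) − (-4)·(7, -6, 6) = (-10, 15, 20).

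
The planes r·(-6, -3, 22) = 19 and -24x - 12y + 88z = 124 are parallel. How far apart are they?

Divide the second equation by 4 to match normals: -6x - 3y + 22z = 31.
With common normal n = (-6, -3, 22) (|n| = 23), the distance is |19 − 31|/|n| = 12/23.

12/23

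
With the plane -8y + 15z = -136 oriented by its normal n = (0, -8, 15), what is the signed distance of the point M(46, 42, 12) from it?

n·M − (-136) = -20.
|n| = 17, so the signed distance is -20/17.

-20/17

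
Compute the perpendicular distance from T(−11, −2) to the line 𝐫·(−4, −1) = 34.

d = |(-4)·(-11) + (-1)·(-2) − 34| / √(16 + 1) = |12|/√17 = 12/√17.

12√17/17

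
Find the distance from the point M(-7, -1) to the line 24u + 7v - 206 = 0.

381/25

The normal to the line is n = (24, 7) with |n| = 25.
|n·M − 206| = |-175 − 206| = 381, so the distance is 381/25.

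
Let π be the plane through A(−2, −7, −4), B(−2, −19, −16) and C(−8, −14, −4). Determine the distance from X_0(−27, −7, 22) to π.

AB = (0, −12, −12) and AC = (−6, −7, 0), so a normal is n = AB × AC = (−84, 72, −72).
n = (−84, 72, −72); n·P − (-48) = 228; |n| = 132; distance = 228/132 = 19/11.

19/11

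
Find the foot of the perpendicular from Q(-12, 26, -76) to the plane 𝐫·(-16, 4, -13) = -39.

The perpendicular from Q has direction n = (-16, 4, -13): r = (-12, 26, -76) + μ(-16, 4, -13).
Substitute into the plane: n·(Q + μn) = -39 gives 1284 + 441μ = -39, so μ = -3.
Foot = (-12, 26, -76) + (-3)·(-16, 4, -13) = (36, 14, -37).

(36, 14, -37)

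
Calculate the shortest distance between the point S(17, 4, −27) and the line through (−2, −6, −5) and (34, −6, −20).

√269

A direction vector is d = (36, 0, −15).
AP = (19, 10, −22); AP·d = 1014, |AP|² = 945, |d|² = 1521.
distance² = |AP|² − (AP·d)²/|d|² = 945 − 1028196/1521 = 269, so the distance is √269.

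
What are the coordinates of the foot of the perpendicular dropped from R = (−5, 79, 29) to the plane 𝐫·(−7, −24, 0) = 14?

(-26, 7, 29)

The perpendicular from R has direction n = (−7, −24, 0): r = (−5, 79, 29) + λ(−7, −24, 0).
Substitute into the plane: n·(R + λn) = 14 gives -1861 + 625λ = 14, so λ = 3.
Foot = (−5, 79, 29) + 3·(−7, −24, 0) = (−26, 7, 29).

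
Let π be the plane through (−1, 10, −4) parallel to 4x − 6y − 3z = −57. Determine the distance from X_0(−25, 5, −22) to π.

Parallel planes share the normal n = (4, −6, −3); since (−1, 10, −4) lies on the plane, its equation is 4x − 6y − 3z = -52.
d = |4·(-25) + (-6)·5 + (-3)·(-22) − (-52)| / √(16 + 36 + 9) = |-12| / √61 = 12/√61.

12√61/61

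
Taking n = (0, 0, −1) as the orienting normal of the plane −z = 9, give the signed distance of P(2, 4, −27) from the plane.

18

n·P − 9 = 18.
|n| = 1, so the signed distance is 18/1 = 18.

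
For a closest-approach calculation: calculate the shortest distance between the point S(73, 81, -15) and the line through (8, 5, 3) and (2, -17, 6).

A direction vector is d = (-6, -22, 3).
AP = (65, 76, -18), and AP × d = (-168, -87, -974).
|AP × d|² = 984469 and |d|² = 529, so the distance is √(984469/529) = √1861.

√1861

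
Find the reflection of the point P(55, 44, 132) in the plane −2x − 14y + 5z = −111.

n = (−2, −14, 5), |n|² = 225, n·P − (-111) = 45, so t = 45/225 = 1/5.
Foot F = P − (1/5)·n = (277/5, 234/5, 131); the reflection is 2F − P = (279/5, 248/5, 130).

(279/5, 248/5, 130)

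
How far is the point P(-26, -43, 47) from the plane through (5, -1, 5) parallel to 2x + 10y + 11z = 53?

4/3

Parallel planes share the normal n = (2, 10, 11); since (5, -1, 5) lies on the plane, its equation is 2x + 10y + 11z = 55.
d = |2·(-26) + 10·(-43) + 11·47 − 55| / √(4 + 100 + 121) = |-20| / 15 = 4/3.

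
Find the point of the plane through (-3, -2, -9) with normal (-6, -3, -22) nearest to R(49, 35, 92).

(19, 20, -18)

n = (-6, -3, -22), |n|² = 529, and n·R − 222 = -2645.
t = -2645/529 = -5, so the foot is R − t·n = (49, 35, 92) − (-5)·(-6, -3, -22) = (19, 20, -18).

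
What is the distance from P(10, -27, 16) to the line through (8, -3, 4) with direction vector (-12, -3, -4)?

Direction vector d = (-12, -3, -4).
AP = (2, -24, 12); AP·d = 0, |AP|² = 724, |d|² = 169.
distance² = |AP|² − (AP·d)²/|d|² = 724 − 0/169 = 724, so the distance is 2√181.

2√181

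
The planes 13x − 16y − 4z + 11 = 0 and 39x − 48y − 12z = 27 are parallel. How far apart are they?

20/21

Divide the second equation by 3 to match normals: 13x − 16y − 4z = 9.
Both planes have normal n = (13, −16, −4), |n| = 21. Any point on the first plane is at distance |9 − (-11)|/|n| = 20/21 from the second.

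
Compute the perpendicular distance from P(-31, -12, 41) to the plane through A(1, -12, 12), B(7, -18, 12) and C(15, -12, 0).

AB = (6, -6, 0) and AC = (14, 0, -12), so a normal is n = AB × AC = (72, 72, 84).
Then n·(-31, -12, 41) - 216 = 132.
|n| = √(5184 + 5184 + 7056) = 132, so the distance is |132|/132 = 1.

1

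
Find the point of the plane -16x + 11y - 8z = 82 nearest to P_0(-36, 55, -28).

The perpendicular from P_0 has direction n = (-16, 11, -8): r = (-36, 55, -28) + μ(-16, 11, -8).
Substitute into the plane: n·(P_0 + μn) = 82 gives 1405 + 441μ = 82, so μ = -3.
Foot = (-36, 55, -28) + (-3)·(-16, 11, -8) = (12, 22, -4).

(12, 22, -4)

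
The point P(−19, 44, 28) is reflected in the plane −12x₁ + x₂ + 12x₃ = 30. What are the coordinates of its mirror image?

n = (−12, 1, 12), |n|² = 289, n·P − 30 = 578, so t = 578/289 = 2.
Foot F = P − 2·n = (5, 42, 4); the reflection is 2F − P = (29, 40, −20).

(29, 40, -20)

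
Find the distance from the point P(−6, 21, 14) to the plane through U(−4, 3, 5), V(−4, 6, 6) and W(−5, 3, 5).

9√10/10

UV = (0, 3, 1) and UW = (−1, 0, 0), so a normal is n = UV × UW = (0, −1, 3).
n = (0, −1, 3); n·P − 12 = 9; |n| = √10; distance = 9/√10.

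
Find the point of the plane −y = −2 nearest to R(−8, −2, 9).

n = (0, −1, 0), |n|² = 1, and n·R − (-2) = 4.
t = 4/1 = 4, so the foot is R − t·n = (−8, −2, 9) − 4·(0, −1, 0) = (−8, 2, 9).

(-8, 2, 9)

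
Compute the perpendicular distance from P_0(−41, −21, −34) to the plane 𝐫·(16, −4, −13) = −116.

Normal vector n = (16, −4, −13), and n·(−41, −21, −34) − (−116) = −14.
|n| = √(256 + 16 + 169) = 21, so the distance is |-14|/21 = 2/3.

2/3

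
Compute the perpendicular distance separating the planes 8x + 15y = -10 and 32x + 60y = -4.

9/17

Divide the second equation by 4 to match normals: 8x + 15y = -1.
Both planes have normal n = (8, 15, 0), |n| = 17. Any point on the first plane is at distance |(-1) − (-10)|/|n| = 9/17 from the second.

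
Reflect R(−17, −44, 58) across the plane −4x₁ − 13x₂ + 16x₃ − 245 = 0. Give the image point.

n = (−4, −13, 16), |n|² = 441, n·R − 245 = 1323, so t = 1323/441 = 3.
Foot F = R − 3·n = (−5, −5, 10); the reflection is 2F − R = (7, 34, −38).

(7, 34, -38)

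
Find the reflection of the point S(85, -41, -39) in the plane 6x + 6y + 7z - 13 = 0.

(959/11, -427/11, -401/11)

With n = (6, 6, 7), the signed offset is (n·S − 13)/|n|² = -22/121 = -2/11.
S' = S − 2t·n = (85, -41, -39) − (-4/11)·(6, 6, 7) = (959/11, -427/11, -401/11).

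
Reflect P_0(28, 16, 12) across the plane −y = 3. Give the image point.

(28, -22, 12)

n = (0, −1, 0), |n|² = 1, n·P_0 − 3 = -19, so t = -19/1 = -19.
Foot F = P_0 − (-19)·n = (28, −3, 12); the reflection is 2F − P_0 = (28, −22, 12).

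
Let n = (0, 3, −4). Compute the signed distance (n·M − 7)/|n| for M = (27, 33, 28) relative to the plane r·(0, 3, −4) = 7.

-4

n·M − 7 = -20.
|n| = 5, so the signed distance is -20/5 = -4.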